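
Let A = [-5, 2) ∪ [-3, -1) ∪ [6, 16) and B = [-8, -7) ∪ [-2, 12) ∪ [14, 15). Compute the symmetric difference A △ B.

[-8, -7) ∪ [-5, -2) ∪ [2, 6) ∪ [12, 14) ∪ [15, 16)

A, merged: [-5, 2), [6, 16).
A \ B = [-5, -2), [12, 14), [15, 16).
B \ A = [-8, -7), [2, 6).
Union of the two gives the symmetric difference.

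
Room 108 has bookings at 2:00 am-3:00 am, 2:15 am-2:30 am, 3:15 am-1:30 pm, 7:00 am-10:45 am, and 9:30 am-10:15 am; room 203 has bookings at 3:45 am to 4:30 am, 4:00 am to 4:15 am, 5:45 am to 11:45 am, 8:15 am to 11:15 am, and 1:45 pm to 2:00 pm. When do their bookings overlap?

A, merged: 2:00 am–3:00 am, 3:15 am–1:30 pm.
B, merged: 3:45 am–4:30 am, 5:45 am–11:45 am, 1:45 pm–2:00 pm.
2:00 am–3:00 am: no overlap with the second set.
3:15 am–1:30 pm meets the second set on 3:45 am–4:30 am, 5:45 am–11:45 am.

3:45 am–4:30 am, 5:45 am–11:45 am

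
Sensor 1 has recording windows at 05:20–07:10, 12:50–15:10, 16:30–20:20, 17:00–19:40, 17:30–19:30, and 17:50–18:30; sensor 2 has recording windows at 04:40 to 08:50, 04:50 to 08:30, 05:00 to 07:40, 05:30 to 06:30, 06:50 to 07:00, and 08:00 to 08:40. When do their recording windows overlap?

First set merges to 05:20-07:10, 12:50-15:10, 16:30-20:20.
Second set merges to 04:40-08:50.
05:20-07:10 overlaps B on 05:20-07:10.
12:50-15:10 falls entirely outside B.
16:30-20:20 falls entirely outside B.

05:20-07:10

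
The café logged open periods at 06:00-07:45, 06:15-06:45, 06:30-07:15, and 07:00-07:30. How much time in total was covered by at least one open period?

1 h 45 min

Merged: 06:00–07:45.
Length: 1 h 45 min.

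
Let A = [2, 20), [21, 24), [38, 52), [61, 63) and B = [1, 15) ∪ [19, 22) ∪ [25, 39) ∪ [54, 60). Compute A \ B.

[15, 19) ∪ [22, 24) ∪ [39, 52) ∪ [61, 63)

[2, 20) with B removed leaves [15, 19).
[21, 24) with B removed leaves [22, 24).
[38, 52) with B removed leaves [39, 52).
[61, 63) is untouched.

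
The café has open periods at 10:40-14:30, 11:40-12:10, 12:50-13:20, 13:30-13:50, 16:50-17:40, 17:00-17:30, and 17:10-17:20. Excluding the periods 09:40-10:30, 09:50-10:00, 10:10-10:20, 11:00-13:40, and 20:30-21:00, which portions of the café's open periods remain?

A, merged: 10:40-14:30, 16:50-17:40.
B, merged: 09:40-10:30, 11:00-13:40, 20:30-21:00.
10:40-14:30 with B removed leaves 10:40-11:00, 13:40-14:30.
16:50-17:40 is untouched.

10:40-11:00, 13:40-14:30, 16:50-17:40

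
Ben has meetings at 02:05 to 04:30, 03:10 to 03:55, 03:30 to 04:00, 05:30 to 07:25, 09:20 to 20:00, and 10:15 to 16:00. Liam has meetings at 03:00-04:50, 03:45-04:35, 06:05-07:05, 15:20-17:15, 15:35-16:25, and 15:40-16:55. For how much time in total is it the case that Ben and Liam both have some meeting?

4 h 25 min

First set merges to 02:05–04:30, 05:30–07:25, 09:20–20:00.
Second set merges to 03:00–04:50, 06:05–07:05, 15:20–17:15.
A ∩ B = 03:00–04:30, 06:05–07:05, 15:20–17:15.
Total: 1 h 30 min + 1 h + 1 h 55 min = 4 h 25 min.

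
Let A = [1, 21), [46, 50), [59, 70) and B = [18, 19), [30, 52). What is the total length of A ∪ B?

53

A ∪ B = [1, 21), [30, 52), [59, 70).
Total: 20 + 22 + 11 = 53.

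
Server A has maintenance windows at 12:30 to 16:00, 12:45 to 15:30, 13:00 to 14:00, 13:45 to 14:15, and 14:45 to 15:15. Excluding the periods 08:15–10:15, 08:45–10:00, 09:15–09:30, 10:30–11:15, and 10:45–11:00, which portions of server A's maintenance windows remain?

First set merges to 12:30–16:00.
Second set merges to 08:15–10:15, 10:30–11:15.
12:30–16:00: nothing removed.

12:30–16:00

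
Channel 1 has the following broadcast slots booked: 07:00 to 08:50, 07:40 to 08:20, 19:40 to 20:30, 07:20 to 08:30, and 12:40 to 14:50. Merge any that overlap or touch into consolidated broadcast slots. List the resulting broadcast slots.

07:00-08:50, 12:40-14:50, 19:40-20:30

Sort by start: 07:00-08:50, 07:20-08:30, 07:40-08:20, 12:40-14:50, 19:40-20:30.
07:20-08:30 overlaps/touches 07:00-08:50 → extend to 07:00-08:50.
07:40-08:20 overlaps/touches 07:00-08:50 → extend to 07:00-08:50.
12:40-14:50 is disjoint → start new block.
19:40-20:30 is disjoint → start new block.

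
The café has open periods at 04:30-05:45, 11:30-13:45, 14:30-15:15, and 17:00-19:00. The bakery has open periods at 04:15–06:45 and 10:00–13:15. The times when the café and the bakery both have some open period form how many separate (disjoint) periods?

2

A ∩ B = 04:30–05:45, 11:30–13:15.
That is 2 disjoint pieces.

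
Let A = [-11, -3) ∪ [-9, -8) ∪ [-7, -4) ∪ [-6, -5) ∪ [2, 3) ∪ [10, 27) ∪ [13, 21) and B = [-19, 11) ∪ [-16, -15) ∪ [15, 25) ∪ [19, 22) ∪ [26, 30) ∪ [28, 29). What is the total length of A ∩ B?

21

First set merges to [-11, -3), [2, 3), [10, 27).
Second set merges to [-19, 11), [15, 25), [26, 30).
A ∩ B = [-11, -3), [2, 3), [10, 11), [15, 25), [26, 27).
Total: 8 + 1 + 1 + 10 + 1 = 21.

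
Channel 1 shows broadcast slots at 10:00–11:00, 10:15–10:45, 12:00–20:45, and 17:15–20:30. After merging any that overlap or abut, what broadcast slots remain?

10:15-10:45 overlaps/touches 10:00-11:00 → extend to 10:00-11:00.
12:00-20:45 is disjoint → start new block.
17:15-20:30 overlaps/touches 12:00-20:45 → extend to 12:00-20:45.

10:00-11:00, 12:00-20:45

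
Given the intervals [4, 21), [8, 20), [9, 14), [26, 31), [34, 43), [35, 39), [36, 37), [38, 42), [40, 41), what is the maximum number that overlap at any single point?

At 9, 3 of the intervals are simultaneously active.
No point has more.

3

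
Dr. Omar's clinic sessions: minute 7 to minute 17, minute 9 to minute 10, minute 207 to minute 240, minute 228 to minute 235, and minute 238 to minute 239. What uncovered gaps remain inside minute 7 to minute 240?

The merged coverage is minute 7 to minute 17, minute 207 to minute 240.
Uncovered inside minute 7 to minute 240: minute 17 to minute 207.

minute 17 to minute 207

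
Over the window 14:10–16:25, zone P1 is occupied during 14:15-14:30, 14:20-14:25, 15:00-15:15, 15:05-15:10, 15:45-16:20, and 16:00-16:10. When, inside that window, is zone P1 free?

14:10–14:15, 14:30–15:00, 15:15–15:45, 16:20–16:25

Covered (merged): 14:15–14:30, 15:00–15:15, 15:45–16:20.
Uncovered inside 14:10–16:25: 14:10–14:15, 14:30–15:00, 15:15–15:45, 16:20–16:25.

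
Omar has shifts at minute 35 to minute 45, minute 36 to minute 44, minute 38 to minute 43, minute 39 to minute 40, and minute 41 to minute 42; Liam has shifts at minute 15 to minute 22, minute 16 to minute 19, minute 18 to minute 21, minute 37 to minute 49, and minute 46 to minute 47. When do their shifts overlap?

A, merged: minute 35 to minute 45.
B, merged: minute 15 to minute 22, minute 37 to minute 49.
minute 35 to minute 45 overlaps B on minute 37 to minute 45.

minute 37 to minute 45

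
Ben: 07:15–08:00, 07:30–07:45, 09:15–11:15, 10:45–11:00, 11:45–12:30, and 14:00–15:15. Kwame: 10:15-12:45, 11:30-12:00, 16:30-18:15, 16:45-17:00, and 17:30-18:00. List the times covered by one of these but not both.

First set merges to 07:15–08:00, 09:15–11:15, 11:45–12:30, 14:00–15:15.
Second set merges to 10:15–12:45, 16:30–18:15.
A but not B: 07:15–08:00, 09:15–10:15, 14:00–15:15.
B but not A: 11:15–11:45, 12:30–12:45, 16:30–18:15.
Combining gives A △ B.

07:15–08:00, 09:15–10:15, 11:15–11:45, 12:30–12:45, 14:00–15:15, 16:30–18:15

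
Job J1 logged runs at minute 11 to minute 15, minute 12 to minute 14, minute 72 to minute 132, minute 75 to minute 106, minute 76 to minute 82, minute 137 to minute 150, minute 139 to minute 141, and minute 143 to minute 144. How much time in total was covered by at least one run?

77 minutes

Merged: minute 11 to minute 15, minute 72 to minute 132, minute 137 to minute 150.
Lengths: 4 minutes + 60 minutes + 13 minutes = 77 minutes.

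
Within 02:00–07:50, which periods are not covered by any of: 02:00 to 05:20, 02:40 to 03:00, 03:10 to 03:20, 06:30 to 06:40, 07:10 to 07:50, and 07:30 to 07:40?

Covered (merged): 02:00–05:20, 06:30–06:40, 07:10–07:50.
Uncovered inside 02:00–07:50: 05:20–06:30, 06:40–07:10.

05:20–06:30, 06:40–07:10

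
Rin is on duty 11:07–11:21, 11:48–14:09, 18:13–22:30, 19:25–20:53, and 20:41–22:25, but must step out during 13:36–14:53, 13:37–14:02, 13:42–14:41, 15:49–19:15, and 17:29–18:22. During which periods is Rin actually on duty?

11:07–11:21, 11:48–13:36, 19:15–22:30

A, merged: 11:07–11:21, 11:48–14:09, 18:13–22:30.
B, merged: 13:36–14:53, 15:49–19:15.
11:07–11:21: no B overlap → unchanged.
11:48–14:09 minus B → 11:48–13:36.
18:13–22:30 minus B → 19:15–22:30.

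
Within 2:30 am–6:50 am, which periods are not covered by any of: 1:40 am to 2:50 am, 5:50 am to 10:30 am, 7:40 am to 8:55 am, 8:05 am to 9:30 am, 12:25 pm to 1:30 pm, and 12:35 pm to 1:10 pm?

2:50 am–5:50 am

The merged coverage is 1:40 am–2:50 am, 5:50 am–10:30 am, 12:25 pm–1:30 pm.
Uncovered inside 2:30 am–6:50 am: 2:50 am–5:50 am.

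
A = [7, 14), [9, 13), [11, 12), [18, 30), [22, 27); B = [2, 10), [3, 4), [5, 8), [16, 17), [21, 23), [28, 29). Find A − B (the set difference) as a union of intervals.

[10, 14) ∪ [18, 21) ∪ [23, 28) ∪ [29, 30)

First set merges to [7, 14), [18, 30).
Second set merges to [2, 10), [16, 17), [21, 23), [28, 29).
[7, 14) minus B → [10, 14).
[18, 30) minus B → [18, 21), [23, 28), [29, 30).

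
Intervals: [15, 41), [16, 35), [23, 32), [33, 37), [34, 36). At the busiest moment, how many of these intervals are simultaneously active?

4

Walk the sorted start/end points keeping a running depth.
The depth first hits 4 at 34.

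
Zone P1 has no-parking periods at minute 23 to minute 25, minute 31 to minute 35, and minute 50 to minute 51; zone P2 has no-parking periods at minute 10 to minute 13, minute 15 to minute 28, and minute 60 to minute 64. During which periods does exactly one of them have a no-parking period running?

minute 10 to minute 13, minute 15 to minute 23, minute 25 to minute 28, minute 31 to minute 35, minute 50 to minute 51, minute 60 to minute 64

A \ B = minute 31 to minute 35, minute 50 to minute 51.
B \ A = minute 10 to minute 13, minute 15 to minute 23, minute 25 to minute 28, minute 60 to minute 64.
Union of the two gives the symmetric difference.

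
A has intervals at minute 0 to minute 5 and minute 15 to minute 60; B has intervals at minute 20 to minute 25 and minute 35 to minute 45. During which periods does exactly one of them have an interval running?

minute 0 to minute 5, minute 15 to minute 20, minute 25 to minute 35, minute 45 to minute 60

A \ B = minute 0 to minute 5, minute 15 to minute 20, minute 25 to minute 35, minute 45 to minute 60.
B \ A = none.
Union of the two gives the symmetric difference.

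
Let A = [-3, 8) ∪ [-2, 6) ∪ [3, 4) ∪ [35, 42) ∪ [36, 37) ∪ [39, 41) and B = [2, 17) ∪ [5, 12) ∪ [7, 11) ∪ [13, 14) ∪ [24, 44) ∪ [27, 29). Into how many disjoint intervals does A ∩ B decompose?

2

Merge the first list: [-3, 8), [35, 42).
Merge the second list: [2, 17), [24, 44).
A ∩ B = [2, 8), [35, 42).
That is 2 disjoint pieces.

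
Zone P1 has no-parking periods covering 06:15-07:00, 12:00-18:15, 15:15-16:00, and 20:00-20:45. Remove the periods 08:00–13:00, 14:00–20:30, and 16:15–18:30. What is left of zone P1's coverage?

06:15–07:00, 13:00–14:00, 20:30–20:45

A, merged: 06:15–07:00, 12:00–18:15, 20:00–20:45.
B, merged: 08:00–13:00, 14:00–20:30.
06:15–07:00: no B overlap → unchanged.
12:00–18:15 minus B → 13:00–14:00.
20:00–20:45 minus B → 20:30–20:45.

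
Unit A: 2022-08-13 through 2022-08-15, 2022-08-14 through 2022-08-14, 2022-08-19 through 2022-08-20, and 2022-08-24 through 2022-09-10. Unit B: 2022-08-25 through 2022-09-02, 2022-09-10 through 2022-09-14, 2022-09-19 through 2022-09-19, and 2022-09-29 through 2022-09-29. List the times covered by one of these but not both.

A, merged: 2022-08-13 through 2022-08-15, 2022-08-19 through 2022-08-20, 2022-08-24 through 2022-09-10.
A \ B = 2022-08-13 through 2022-08-15, 2022-08-19 through 2022-08-20, 2022-08-24 through 2022-08-24, 2022-09-03 through 2022-09-09.
B \ A = 2022-09-11 through 2022-09-14, 2022-09-19 through 2022-09-19, 2022-09-29 through 2022-09-29.
Union of the two gives the symmetric difference.

2022-08-13 through 2022-08-15, 2022-08-19 through 2022-08-20, 2022-08-24 through 2022-08-24, 2022-09-03 through 2022-09-09, 2022-09-11 through 2022-09-14, 2022-09-19 through 2022-09-19, 2022-09-29 through 2022-09-29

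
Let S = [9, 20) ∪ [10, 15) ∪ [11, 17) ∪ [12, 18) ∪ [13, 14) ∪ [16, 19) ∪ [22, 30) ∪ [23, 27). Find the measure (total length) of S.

Merged: [9, 20), [22, 30).
Lengths: 11 + 8 = 19.

19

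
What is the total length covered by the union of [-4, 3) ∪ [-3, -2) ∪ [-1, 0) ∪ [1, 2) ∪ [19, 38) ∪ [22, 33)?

26

Merged: [-4, 3), [19, 38).
Lengths: 7 + 19 = 26.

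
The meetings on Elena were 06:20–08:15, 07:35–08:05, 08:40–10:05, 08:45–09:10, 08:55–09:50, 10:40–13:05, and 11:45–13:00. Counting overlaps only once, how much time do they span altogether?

Merged: 06:20–08:15, 08:40–10:05, 10:40–13:05.
Lengths: 1 h 55 min + 1 h 25 min + 2 h 25 min = 5 h 45 min.

5 h 45 min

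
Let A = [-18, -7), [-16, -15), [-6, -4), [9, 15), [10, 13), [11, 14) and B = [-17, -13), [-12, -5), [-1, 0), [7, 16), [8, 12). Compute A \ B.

[-18, -17) ∪ [-13, -12) ∪ [-5, -4)

First set merges to [-18, -7), [-6, -4), [9, 15).
Second set merges to [-17, -13), [-12, -5), [-1, 0), [7, 16).
[-18, -7) with B removed leaves [-18, -17), [-13, -12).
[-6, -4) with B removed leaves [-5, -4).
[9, 15) lies entirely inside B → drops out.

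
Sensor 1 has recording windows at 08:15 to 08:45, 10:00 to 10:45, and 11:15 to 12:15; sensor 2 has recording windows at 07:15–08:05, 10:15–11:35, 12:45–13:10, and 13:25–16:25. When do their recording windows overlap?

10:15–10:45, 11:15–11:35

08:15–08:45 meets no B interval.
10:00–10:45 ∩ B → 10:15–10:45.
11:15–12:15 ∩ B → 11:15–11:35.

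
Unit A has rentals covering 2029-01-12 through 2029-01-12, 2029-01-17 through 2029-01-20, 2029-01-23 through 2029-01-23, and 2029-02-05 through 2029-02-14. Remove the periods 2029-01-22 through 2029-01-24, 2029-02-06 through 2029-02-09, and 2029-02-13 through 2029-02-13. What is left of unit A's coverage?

2029-01-12 through 2029-01-12: no B overlap → unchanged.
2029-01-17 through 2029-01-20: no B overlap → unchanged.
2029-01-23 through 2029-01-23: fully covered by B → removed.
2029-02-05 through 2029-02-14 minus B → 2029-02-05 through 2029-02-05, 2029-02-10 through 2029-02-12, 2029-02-14 through 2029-02-14.

2029-01-12 through 2029-01-12, 2029-01-17 through 2029-01-20, 2029-02-05 through 2029-02-05, 2029-02-10 through 2029-02-12, 2029-02-14 through 2029-02-14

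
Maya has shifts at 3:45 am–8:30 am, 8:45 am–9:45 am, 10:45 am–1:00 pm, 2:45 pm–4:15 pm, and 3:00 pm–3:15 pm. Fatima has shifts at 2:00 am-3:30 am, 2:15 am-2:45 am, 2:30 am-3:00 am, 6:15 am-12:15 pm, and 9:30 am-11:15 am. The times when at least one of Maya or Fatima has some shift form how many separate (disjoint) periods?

3

First set merges to 3:45 am-8:30 am, 8:45 am-9:45 am, 10:45 am-1:00 pm, 2:45 pm-4:15 pm.
Second set merges to 2:00 am-3:30 am, 6:15 am-12:15 pm.
A ∪ B = 2:00 am-3:30 am, 3:45 am-1:00 pm, 2:45 pm-4:15 pm.
That is 3 disjoint pieces.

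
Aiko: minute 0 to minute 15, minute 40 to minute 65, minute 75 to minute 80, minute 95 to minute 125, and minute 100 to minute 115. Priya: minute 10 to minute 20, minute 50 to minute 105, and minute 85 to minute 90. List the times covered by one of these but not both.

minute 0 to minute 10, minute 15 to minute 20, minute 40 to minute 50, minute 65 to minute 75, minute 80 to minute 95, minute 105 to minute 125

First set merges to minute 0 to minute 15, minute 40 to minute 65, minute 75 to minute 80, minute 95 to minute 125.
Second set merges to minute 10 to minute 20, minute 50 to minute 105.
Only in the first: minute 0 to minute 10, minute 40 to minute 50, minute 105 to minute 125.
Only in the second: minute 15 to minute 20, minute 65 to minute 75, minute 80 to minute 95.
Together these are the periods covered by exactly one.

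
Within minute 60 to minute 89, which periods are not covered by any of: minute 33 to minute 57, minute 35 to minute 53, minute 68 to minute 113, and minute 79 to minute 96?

The merged coverage is minute 33 to minute 57, minute 68 to minute 113.
Gaps within minute 60 to minute 89: minute 60 to minute 68.

minute 60 to minute 68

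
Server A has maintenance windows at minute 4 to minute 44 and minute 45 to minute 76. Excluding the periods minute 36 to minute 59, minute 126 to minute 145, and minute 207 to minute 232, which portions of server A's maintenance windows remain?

minute 4 to minute 36, minute 59 to minute 76

minute 4 to minute 44 minus B → minute 4 to minute 36.
minute 45 to minute 76 minus B → minute 59 to minute 76.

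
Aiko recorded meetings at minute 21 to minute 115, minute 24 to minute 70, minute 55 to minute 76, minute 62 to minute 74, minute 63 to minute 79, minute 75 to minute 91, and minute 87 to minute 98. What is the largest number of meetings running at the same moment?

Sweep endpoints in order; track running count of active intervals.
Peak of 5 reached at minute 63.

5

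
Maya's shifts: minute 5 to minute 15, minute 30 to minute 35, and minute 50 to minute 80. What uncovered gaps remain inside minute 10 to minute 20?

Covered (merged): minute 5 to minute 15, minute 30 to minute 35, minute 50 to minute 80.
Gaps within minute 10 to minute 20: minute 15 to minute 20.

minute 15 to minute 20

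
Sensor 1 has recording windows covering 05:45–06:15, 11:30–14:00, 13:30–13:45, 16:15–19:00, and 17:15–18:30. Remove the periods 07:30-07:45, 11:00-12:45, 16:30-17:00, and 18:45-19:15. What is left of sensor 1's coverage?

05:45-06:15, 12:45-14:00, 16:15-16:30, 17:00-18:45

First set merges to 05:45-06:15, 11:30-14:00, 16:15-19:00.
05:45-06:15: no B overlap → unchanged.
11:30-14:00 minus B → 12:45-14:00.
16:15-19:00 minus B → 16:15-16:30, 17:00-18:45.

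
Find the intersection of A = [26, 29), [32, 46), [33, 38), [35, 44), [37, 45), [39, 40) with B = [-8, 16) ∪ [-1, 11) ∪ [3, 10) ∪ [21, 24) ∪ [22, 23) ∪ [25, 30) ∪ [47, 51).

[26, 29)

First set merges to [26, 29), [32, 46).
Second set merges to [-8, 16), [21, 24), [25, 30), [47, 51).
[26, 29) meets the second set on [26, 29).
[32, 46): no overlap with the second set.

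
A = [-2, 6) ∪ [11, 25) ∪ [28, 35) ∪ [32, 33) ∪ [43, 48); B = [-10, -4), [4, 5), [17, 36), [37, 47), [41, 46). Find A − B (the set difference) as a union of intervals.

[-2, 4) ∪ [5, 6) ∪ [11, 17) ∪ [47, 48)

Merge the first list: [-2, 6), [11, 25), [28, 35), [43, 48).
Merge the second list: [-10, -4), [4, 5), [17, 36), [37, 47).
[-2, 6) minus B → [-2, 4), [5, 6).
[11, 25) minus B → [11, 17).
[28, 35): fully covered by B → removed.
[43, 48) minus B → [47, 48).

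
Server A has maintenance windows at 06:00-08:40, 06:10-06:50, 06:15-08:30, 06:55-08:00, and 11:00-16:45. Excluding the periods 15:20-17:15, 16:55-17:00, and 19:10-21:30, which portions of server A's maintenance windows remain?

06:00–08:40, 11:00–15:20

Merge the first list: 06:00–08:40, 11:00–16:45.
Merge the second list: 15:20–17:15, 19:10–21:30.
06:00–08:40: no B overlap → unchanged.
11:00–16:45 minus B → 11:00–15:20.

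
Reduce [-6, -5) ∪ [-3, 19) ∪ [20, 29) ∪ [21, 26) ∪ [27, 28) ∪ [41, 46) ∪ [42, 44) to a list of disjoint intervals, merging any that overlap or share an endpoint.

[-6, -5) ∪ [-3, 19) ∪ [20, 29) ∪ [41, 46)

[-3, 19) is disjoint → start new block.
[20, 29) is disjoint → start new block.
[21, 26) overlaps/touches [20, 29) → extend to [20, 29).
[27, 28) overlaps/touches [20, 29) → extend to [20, 29).
[41, 46) is disjoint → start new block.
[42, 44) overlaps/touches [41, 46) → extend to [41, 46).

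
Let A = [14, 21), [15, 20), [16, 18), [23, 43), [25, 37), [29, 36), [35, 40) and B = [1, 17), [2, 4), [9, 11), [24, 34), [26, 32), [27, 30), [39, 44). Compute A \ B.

A, merged: [14, 21), [23, 43).
B, merged: [1, 17), [24, 34), [39, 44).
[14, 21) \ B = [17, 21).
[23, 43) \ B = [23, 24), [34, 39).

[17, 21) ∪ [23, 24) ∪ [34, 39)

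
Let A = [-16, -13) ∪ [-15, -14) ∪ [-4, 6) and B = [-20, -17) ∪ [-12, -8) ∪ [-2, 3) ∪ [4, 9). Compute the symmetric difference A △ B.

A, merged: [-16, -13), [-4, 6).
A but not B: [-16, -13), [-4, -2), [3, 4).
B but not A: [-20, -17), [-12, -8), [6, 9).
Combining gives A △ B.

[-20, -17) ∪ [-16, -13) ∪ [-12, -8) ∪ [-4, -2) ∪ [3, 4) ∪ [6, 9)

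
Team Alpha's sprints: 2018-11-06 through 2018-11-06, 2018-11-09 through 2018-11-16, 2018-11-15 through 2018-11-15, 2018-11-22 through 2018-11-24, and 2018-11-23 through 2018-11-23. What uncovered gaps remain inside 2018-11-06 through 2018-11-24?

2018-11-07 through 2018-11-08, 2018-11-17 through 2018-11-21

After merging, the occupied span is 2018-11-06 through 2018-11-06, 2018-11-09 through 2018-11-16, 2018-11-22 through 2018-11-24.
Complement within 2018-11-06 through 2018-11-24: 2018-11-07 through 2018-11-08, 2018-11-17 through 2018-11-21.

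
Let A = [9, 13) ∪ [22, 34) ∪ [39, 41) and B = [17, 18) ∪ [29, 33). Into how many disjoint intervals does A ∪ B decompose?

A ∪ B = [9, 13), [17, 18), [22, 34), [39, 41).
That is 4 disjoint pieces.

4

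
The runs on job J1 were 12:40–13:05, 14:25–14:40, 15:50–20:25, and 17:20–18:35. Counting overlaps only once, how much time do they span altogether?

5 h 15 min

Merged: 12:40–13:05, 14:25–14:40, 15:50–20:25.
Lengths: 25 min + 15 min + 4 h 35 min = 5 h 15 min.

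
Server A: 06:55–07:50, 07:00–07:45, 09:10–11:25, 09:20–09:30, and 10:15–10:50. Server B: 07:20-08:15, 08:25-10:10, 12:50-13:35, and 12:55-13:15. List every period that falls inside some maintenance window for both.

07:20–07:50, 09:10–10:10

A, merged: 06:55–07:50, 09:10–11:25.
B, merged: 07:20–08:15, 08:25–10:10, 12:50–13:35.
06:55–07:50 overlaps B on 07:20–07:50.
09:10–11:25 overlaps B on 09:10–10:10.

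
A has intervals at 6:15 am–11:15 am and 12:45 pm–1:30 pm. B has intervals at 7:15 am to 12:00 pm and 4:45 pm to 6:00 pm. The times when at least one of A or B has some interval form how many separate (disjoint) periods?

3

A ∪ B = 6:15 am-12:00 pm, 12:45 pm-1:30 pm, 4:45 pm-6:00 pm.
That is 3 disjoint pieces.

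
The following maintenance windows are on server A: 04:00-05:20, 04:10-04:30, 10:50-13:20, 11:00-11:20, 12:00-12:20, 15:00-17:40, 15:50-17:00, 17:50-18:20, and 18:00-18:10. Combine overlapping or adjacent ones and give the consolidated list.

04:10–04:30 overlaps/touches 04:00–05:20 → extend to 04:00–05:20.
10:50–13:20 is disjoint → start new block.
11:00–11:20 overlaps/touches 10:50–13:20 → extend to 10:50–13:20.
12:00–12:20 overlaps/touches 10:50–13:20 → extend to 10:50–13:20.
15:00–17:40 is disjoint → start new block.
15:50–17:00 overlaps/touches 15:00–17:40 → extend to 15:00–17:40.
17:50–18:20 is disjoint → start new block.
18:00–18:10 overlaps/touches 17:50–18:20 → extend to 17:50–18:20.

04:00–05:20, 10:50–13:20, 15:00–17:40, 17:50–18:20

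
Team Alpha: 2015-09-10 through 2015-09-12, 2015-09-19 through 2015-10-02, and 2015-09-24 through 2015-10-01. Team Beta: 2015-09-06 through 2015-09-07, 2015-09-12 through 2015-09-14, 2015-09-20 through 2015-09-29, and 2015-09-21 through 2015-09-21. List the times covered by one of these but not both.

A, merged: 2015-09-10 through 2015-09-12, 2015-09-19 through 2015-10-02.
B, merged: 2015-09-06 through 2015-09-07, 2015-09-12 through 2015-09-14, 2015-09-20 through 2015-09-29.
A but not B: 2015-09-10 through 2015-09-11, 2015-09-19 through 2015-09-19, 2015-09-30 through 2015-10-02.
B but not A: 2015-09-06 through 2015-09-07, 2015-09-13 through 2015-09-14.
Combining gives A △ B.

2015-09-06 through 2015-09-07, 2015-09-10 through 2015-09-11, 2015-09-13 through 2015-09-14, 2015-09-19 through 2015-09-19, 2015-09-30 through 2015-10-02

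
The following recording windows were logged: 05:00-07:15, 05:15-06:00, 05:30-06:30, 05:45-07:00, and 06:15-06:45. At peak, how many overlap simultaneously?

At 05:45, 4 of the intervals are simultaneously active.
No point has more.

4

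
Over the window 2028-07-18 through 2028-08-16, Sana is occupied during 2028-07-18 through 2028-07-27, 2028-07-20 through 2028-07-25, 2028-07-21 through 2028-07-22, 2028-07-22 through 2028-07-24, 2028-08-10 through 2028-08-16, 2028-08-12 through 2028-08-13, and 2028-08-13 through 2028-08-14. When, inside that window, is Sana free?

2028-07-28 through 2028-08-09

Covered (merged): 2028-07-18 through 2028-07-27, 2028-08-10 through 2028-08-16.
Uncovered inside 2028-07-18 through 2028-08-16: 2028-07-28 through 2028-08-09.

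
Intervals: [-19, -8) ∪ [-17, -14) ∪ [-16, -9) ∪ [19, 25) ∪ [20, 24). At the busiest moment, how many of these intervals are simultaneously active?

Walk the sorted start/end points keeping a running depth.
The depth first hits 3 at -16.

3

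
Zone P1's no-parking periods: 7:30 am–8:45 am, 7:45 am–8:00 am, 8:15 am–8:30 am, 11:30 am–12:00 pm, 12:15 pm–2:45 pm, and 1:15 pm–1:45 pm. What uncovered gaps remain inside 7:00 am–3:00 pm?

7:00 am-7:30 am, 8:45 am-11:30 am, 12:00 pm-12:15 pm, 2:45 pm-3:00 pm

After merging, the occupied span is 7:30 am-8:45 am, 11:30 am-12:00 pm, 12:15 pm-2:45 pm.
Complement within 7:00 am-3:00 pm: 7:00 am-7:30 am, 8:45 am-11:30 am, 12:00 pm-12:15 pm, 2:45 pm-3:00 pm.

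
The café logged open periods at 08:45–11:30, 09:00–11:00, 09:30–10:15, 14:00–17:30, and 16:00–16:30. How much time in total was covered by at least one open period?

6 h 15 min

Merged: 08:45–11:30, 14:00–17:30.
Lengths: 2 h 45 min + 3 h 30 min = 6 h 15 min.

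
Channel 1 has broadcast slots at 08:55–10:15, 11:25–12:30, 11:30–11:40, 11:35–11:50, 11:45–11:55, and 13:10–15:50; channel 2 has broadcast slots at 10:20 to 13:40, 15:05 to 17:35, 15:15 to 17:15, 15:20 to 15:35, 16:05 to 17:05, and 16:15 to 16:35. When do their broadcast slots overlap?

11:25–12:30, 13:10–13:40, 15:05–15:50

A, merged: 08:55–10:15, 11:25–12:30, 13:10–15:50.
B, merged: 10:20–13:40, 15:05–17:35.
08:55–10:15 meets no B interval.
11:25–12:30 ∩ B → 11:25–12:30.
13:10–15:50 ∩ B → 13:10–13:40, 15:05–15:50.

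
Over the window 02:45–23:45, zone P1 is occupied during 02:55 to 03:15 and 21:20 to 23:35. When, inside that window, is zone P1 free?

02:45-02:55, 03:15-21:20, 23:35-23:45

After merging, the occupied span is 02:55-03:15, 21:20-23:35.
Gaps within 02:45-23:45: 02:45-02:55, 03:15-21:20, 23:35-23:45.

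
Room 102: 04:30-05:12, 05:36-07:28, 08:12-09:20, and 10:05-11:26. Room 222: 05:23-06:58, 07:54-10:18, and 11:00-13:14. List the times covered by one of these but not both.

04:30–05:12, 05:23–05:36, 06:58–07:28, 07:54–08:12, 09:20–10:05, 10:18–11:00, 11:26–13:14

Only in the first: 04:30–05:12, 06:58–07:28, 10:18–11:00.
Only in the second: 05:23–05:36, 07:54–08:12, 09:20–10:05, 11:26–13:14.
Together these are the periods covered by exactly one.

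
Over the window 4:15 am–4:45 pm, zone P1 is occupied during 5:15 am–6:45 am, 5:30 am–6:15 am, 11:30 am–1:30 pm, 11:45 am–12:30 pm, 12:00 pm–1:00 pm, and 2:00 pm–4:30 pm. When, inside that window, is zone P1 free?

Covered (merged): 5:15 am–6:45 am, 11:30 am–1:30 pm, 2:00 pm–4:30 pm.
Complement within 4:15 am–4:45 pm: 4:15 am–5:15 am, 6:45 am–11:30 am, 1:30 pm–2:00 pm, 4:30 pm–4:45 pm.

4:15 am–5:15 am, 6:45 am–11:30 am, 1:30 pm–2:00 pm, 4:30 pm–4:45 pm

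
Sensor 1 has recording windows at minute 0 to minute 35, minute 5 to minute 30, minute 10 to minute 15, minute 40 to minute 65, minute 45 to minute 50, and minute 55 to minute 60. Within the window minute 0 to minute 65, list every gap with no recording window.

After merging, the occupied span is minute 0 to minute 35, minute 40 to minute 65.
Gaps within minute 0 to minute 65: minute 35 to minute 40.

minute 35 to minute 40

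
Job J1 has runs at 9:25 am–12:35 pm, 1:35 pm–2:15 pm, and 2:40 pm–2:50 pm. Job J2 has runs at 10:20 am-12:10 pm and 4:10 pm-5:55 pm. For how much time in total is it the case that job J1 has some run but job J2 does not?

A \ B = 9:25 am-10:20 am, 12:10 pm-12:35 pm, 1:35 pm-2:15 pm, 2:40 pm-2:50 pm.
Total: 55 min + 25 min + 40 min + 10 min = 2 h 10 min.

2 h 10 min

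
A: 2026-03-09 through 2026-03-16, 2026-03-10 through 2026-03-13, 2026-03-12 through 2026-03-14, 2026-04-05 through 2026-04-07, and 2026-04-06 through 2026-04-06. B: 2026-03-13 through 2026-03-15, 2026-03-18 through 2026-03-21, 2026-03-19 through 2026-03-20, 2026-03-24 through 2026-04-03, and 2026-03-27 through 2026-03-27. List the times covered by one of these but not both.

2026-03-09 through 2026-03-12, 2026-03-16 through 2026-03-16, 2026-03-18 through 2026-03-21, 2026-03-24 through 2026-04-03, 2026-04-05 through 2026-04-07

First set merges to 2026-03-09 through 2026-03-16, 2026-04-05 through 2026-04-07.
Second set merges to 2026-03-13 through 2026-03-15, 2026-03-18 through 2026-03-21, 2026-03-24 through 2026-04-03.
A but not B: 2026-03-09 through 2026-03-12, 2026-03-16 through 2026-03-16, 2026-04-05 through 2026-04-07.
B but not A: 2026-03-18 through 2026-03-21, 2026-03-24 through 2026-04-03.
Combining gives A △ B.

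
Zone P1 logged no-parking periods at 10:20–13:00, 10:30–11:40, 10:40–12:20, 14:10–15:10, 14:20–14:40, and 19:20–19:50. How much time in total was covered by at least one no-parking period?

Merged: 10:20–13:00, 14:10–15:10, 19:20–19:50.
Lengths: 2 h 40 min + 1 h + 30 min = 4 h 10 min.

4 h 10 min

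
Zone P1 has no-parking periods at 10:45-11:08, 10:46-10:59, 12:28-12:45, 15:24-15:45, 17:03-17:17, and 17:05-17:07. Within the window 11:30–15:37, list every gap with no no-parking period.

11:30–12:28, 12:45–15:24

Covered (merged): 10:45–11:08, 12:28–12:45, 15:24–15:45, 17:03–17:17.
Complement within 11:30–15:37: 11:30–12:28, 12:45–15:24.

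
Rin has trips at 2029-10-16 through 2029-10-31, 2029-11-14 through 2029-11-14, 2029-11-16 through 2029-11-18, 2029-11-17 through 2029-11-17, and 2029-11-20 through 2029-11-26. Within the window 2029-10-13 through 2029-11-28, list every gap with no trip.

The merged coverage is 2029-10-16 through 2029-10-31, 2029-11-14 through 2029-11-14, 2029-11-16 through 2029-11-18, 2029-11-20 through 2029-11-26.
Uncovered inside 2029-10-13 through 2029-11-28: 2029-10-13 through 2029-10-15, 2029-11-01 through 2029-11-13, 2029-11-15 through 2029-11-15, 2029-11-19 through 2029-11-19, 2029-11-27 through 2029-11-28.

2029-10-13 through 2029-10-15, 2029-11-01 through 2029-11-13, 2029-11-15 through 2029-11-15, 2029-11-19 through 2029-11-19, 2029-11-27 through 2029-11-28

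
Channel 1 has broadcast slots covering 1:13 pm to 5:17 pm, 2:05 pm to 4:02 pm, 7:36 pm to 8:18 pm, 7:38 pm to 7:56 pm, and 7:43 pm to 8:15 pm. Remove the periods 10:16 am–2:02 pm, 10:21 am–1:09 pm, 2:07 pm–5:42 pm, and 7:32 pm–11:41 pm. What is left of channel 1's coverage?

2:02 pm–2:07 pm

A, merged: 1:13 pm–5:17 pm, 7:36 pm–8:18 pm.
B, merged: 10:16 am–2:02 pm, 2:07 pm–5:42 pm, 7:32 pm–11:41 pm.
1:13 pm–5:17 pm with B removed leaves 2:02 pm–2:07 pm.
7:36 pm–8:18 pm lies entirely inside B → drops out.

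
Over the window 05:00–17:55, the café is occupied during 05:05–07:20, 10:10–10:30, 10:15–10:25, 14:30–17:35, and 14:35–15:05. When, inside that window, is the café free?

05:00-05:05, 07:20-10:10, 10:30-14:30, 17:35-17:55

Covered (merged): 05:05-07:20, 10:10-10:30, 14:30-17:35.
Gaps within 05:00-17:55: 05:00-05:05, 07:20-10:10, 10:30-14:30, 17:35-17:55.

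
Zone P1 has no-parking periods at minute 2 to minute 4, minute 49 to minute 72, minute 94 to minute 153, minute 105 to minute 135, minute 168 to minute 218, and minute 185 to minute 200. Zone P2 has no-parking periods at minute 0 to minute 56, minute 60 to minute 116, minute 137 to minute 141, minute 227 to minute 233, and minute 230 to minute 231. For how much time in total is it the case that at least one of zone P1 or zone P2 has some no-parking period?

209 minutes

First set merges to minute 2 to minute 4, minute 49 to minute 72, minute 94 to minute 153, minute 168 to minute 218.
Second set merges to minute 0 to minute 56, minute 60 to minute 116, minute 137 to minute 141, minute 227 to minute 233.
A ∪ B = minute 0 to minute 153, minute 168 to minute 218, minute 227 to minute 233.
Total: 153 minutes + 50 minutes + 6 minutes = 209 minutes.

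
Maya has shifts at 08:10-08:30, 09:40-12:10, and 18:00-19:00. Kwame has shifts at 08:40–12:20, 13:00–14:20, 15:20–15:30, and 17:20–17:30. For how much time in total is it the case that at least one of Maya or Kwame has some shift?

A ∪ B = 08:10-08:30, 08:40-12:20, 13:00-14:20, 15:20-15:30, 17:20-17:30, 18:00-19:00.
Total: 20 min + 3 h 40 min + 1 h 20 min + 10 min + 10 min + 1 h = 6 h 40 min.

6 h 40 min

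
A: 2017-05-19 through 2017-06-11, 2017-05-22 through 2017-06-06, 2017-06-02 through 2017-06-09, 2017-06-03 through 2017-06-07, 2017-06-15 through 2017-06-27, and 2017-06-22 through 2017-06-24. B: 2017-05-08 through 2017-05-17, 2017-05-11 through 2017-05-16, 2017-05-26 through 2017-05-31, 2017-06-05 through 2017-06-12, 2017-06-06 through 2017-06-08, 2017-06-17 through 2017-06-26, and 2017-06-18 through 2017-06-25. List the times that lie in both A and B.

2017-05-26 through 2017-05-31, 2017-06-05 through 2017-06-11, 2017-06-17 through 2017-06-26

A, merged: 2017-05-19 through 2017-06-11, 2017-06-15 through 2017-06-27.
B, merged: 2017-05-08 through 2017-05-17, 2017-05-26 through 2017-05-31, 2017-06-05 through 2017-06-12, 2017-06-17 through 2017-06-26.
2017-05-19 through 2017-06-11 overlaps B on 2017-05-26 through 2017-05-31, 2017-06-05 through 2017-06-11.
2017-06-15 through 2017-06-27 overlaps B on 2017-06-17 through 2017-06-26.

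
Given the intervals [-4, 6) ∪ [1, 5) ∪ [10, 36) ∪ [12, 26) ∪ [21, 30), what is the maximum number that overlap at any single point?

Sweep endpoints in order; track running count of active intervals.
Peak of 3 reached at 21.

3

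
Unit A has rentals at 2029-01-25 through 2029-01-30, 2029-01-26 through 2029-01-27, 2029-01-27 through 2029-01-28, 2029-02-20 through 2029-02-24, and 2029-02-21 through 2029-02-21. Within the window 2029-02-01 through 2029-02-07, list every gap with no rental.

2029-02-01 through 2029-02-07

The merged coverage is 2029-01-25 through 2029-01-30, 2029-02-20 through 2029-02-24.
Uncovered inside 2029-02-01 through 2029-02-07: 2029-02-01 through 2029-02-07.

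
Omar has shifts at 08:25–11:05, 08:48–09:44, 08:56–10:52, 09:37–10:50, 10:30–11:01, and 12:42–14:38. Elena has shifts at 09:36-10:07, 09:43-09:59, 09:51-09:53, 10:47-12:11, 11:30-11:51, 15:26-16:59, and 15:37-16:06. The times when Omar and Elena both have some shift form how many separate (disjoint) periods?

A, merged: 08:25–11:05, 12:42–14:38.
B, merged: 09:36–10:07, 10:47–12:11, 15:26–16:59.
A ∩ B = 09:36–10:07, 10:47–11:05.
That is 2 disjoint pieces.

2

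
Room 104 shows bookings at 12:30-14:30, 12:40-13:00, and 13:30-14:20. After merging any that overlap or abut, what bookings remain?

12:30-14:30

12:40-13:00 overlaps/touches 12:30-14:30 → extend to 12:30-14:30.
13:30-14:20 overlaps/touches 12:30-14:30 → extend to 12:30-14:30.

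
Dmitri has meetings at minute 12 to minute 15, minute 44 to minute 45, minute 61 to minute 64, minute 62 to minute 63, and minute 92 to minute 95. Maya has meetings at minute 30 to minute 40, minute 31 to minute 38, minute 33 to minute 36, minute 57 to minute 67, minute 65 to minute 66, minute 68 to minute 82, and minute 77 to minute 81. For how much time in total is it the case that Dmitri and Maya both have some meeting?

First set merges to minute 12 to minute 15, minute 44 to minute 45, minute 61 to minute 64, minute 92 to minute 95.
Second set merges to minute 30 to minute 40, minute 57 to minute 67, minute 68 to minute 82.
A ∩ B = minute 61 to minute 64.
Total: 3 minutes.

3 minutes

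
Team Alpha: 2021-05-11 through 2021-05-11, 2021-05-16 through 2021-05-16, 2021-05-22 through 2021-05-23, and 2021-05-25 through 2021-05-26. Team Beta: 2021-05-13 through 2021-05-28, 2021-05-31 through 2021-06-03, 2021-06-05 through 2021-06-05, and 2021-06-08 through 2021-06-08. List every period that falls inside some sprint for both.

2021-05-16 through 2021-05-16, 2021-05-22 through 2021-05-23, 2021-05-25 through 2021-05-26

2021-05-11 through 2021-05-11: no overlap with the second set.
2021-05-16 through 2021-05-16 meets the second set on 2021-05-16 through 2021-05-16.
2021-05-22 through 2021-05-23 meets the second set on 2021-05-22 through 2021-05-23.
2021-05-25 through 2021-05-26 meets the second set on 2021-05-25 through 2021-05-26.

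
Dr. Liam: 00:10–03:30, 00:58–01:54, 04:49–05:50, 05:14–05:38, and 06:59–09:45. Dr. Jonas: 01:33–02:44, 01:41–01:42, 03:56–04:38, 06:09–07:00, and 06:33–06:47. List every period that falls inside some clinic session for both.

First set merges to 00:10–03:30, 04:49–05:50, 06:59–09:45.
Second set merges to 01:33–02:44, 03:56–04:38, 06:09–07:00.
00:10–03:30 overlaps B on 01:33–02:44.
04:49–05:50 falls entirely outside B.
06:59–09:45 overlaps B on 06:59–07:00.

01:33–02:44, 06:59–07:00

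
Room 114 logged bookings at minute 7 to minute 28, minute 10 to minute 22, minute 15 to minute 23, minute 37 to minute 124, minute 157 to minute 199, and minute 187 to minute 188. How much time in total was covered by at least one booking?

Merged: minute 7 to minute 28, minute 37 to minute 124, minute 157 to minute 199.
Lengths: 21 minutes + 87 minutes + 42 minutes = 150 minutes.

150 minutes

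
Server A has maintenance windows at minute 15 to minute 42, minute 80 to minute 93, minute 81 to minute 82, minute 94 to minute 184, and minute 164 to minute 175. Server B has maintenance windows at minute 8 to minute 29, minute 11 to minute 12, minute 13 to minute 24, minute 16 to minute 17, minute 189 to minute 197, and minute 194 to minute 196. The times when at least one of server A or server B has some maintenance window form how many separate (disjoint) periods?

4

A, merged: minute 15 to minute 42, minute 80 to minute 93, minute 94 to minute 184.
B, merged: minute 8 to minute 29, minute 189 to minute 197.
A ∪ B = minute 8 to minute 42, minute 80 to minute 93, minute 94 to minute 184, minute 189 to minute 197.
That is 4 disjoint pieces.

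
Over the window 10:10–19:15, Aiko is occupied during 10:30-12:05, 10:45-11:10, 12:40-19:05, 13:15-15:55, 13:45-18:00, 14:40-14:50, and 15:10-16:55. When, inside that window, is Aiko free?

10:10–10:30, 12:05–12:40, 19:05–19:15

The merged coverage is 10:30–12:05, 12:40–19:05.
Uncovered inside 10:10–19:15: 10:10–10:30, 12:05–12:40, 19:05–19:15.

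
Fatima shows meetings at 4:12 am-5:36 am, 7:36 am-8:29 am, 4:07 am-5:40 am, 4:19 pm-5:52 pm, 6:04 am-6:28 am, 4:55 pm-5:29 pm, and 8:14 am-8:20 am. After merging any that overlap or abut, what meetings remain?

Sort by start: 4:07 am–5:40 am, 4:12 am–5:36 am, 6:04 am–6:28 am, 7:36 am–8:29 am, 8:14 am–8:20 am, 4:19 pm–5:52 pm, 4:55 pm–5:29 pm.
4:12 am–5:36 am overlaps/touches 4:07 am–5:40 am → extend to 4:07 am–5:40 am.
6:04 am–6:28 am is disjoint → start new block.
7:36 am–8:29 am is disjoint → start new block.
8:14 am–8:20 am overlaps/touches 7:36 am–8:29 am → extend to 7:36 am–8:29 am.
4:19 pm–5:52 pm is disjoint → start new block.
4:55 pm–5:29 pm overlaps/touches 4:19 pm–5:52 pm → extend to 4:19 pm–5:52 pm.

4:07 am–5:40 am, 6:04 am–6:28 am, 7:36 am–8:29 am, 4:19 pm–5:52 pm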